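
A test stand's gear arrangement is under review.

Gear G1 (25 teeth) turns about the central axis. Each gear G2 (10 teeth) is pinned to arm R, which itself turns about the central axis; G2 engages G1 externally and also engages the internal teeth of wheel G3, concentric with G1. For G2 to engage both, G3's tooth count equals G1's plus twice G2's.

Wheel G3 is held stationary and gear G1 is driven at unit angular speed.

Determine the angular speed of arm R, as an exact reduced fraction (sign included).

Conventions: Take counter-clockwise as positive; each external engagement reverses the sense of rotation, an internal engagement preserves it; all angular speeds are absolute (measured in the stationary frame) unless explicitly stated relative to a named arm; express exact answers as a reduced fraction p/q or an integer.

5/14

recognized (axles ride arm R): planetary set, 25/10/45 teeth
ring teeth: 25 + 2·10 = 45
25(ω_sun−ω_arm) = −45(ω_ring−ω_arm),  ω_ring = 0, ω_sun = 1
25(1−ω_arm) = −45(0−ω_arm)  ⇒  70·ω_arm = 25  ⇒  ω_arm = 5/14
exact speed ratio = 5/14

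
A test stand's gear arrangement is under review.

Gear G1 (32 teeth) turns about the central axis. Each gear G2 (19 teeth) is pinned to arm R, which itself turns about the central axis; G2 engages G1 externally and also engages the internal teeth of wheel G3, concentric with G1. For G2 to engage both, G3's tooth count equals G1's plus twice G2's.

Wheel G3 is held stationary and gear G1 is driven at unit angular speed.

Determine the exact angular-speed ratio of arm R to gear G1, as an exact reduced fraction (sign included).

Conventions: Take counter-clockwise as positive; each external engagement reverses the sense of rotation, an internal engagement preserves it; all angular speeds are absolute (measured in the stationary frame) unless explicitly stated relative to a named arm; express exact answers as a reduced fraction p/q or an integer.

recognized (axles ride arm R): planetary set, 32/19/70 teeth
ring teeth: 32 + 2·19 = 70
32(ω_sun−ω_arm) = −70(ω_ring−ω_arm),  ω_ring = 0, ω_sun = 1
32(1−ω_arm) = −70(0−ω_arm)  ⇒  102·ω_arm = 32  ⇒  ω_arm = 16/51
ω_out/ω_in = 16/51

16/51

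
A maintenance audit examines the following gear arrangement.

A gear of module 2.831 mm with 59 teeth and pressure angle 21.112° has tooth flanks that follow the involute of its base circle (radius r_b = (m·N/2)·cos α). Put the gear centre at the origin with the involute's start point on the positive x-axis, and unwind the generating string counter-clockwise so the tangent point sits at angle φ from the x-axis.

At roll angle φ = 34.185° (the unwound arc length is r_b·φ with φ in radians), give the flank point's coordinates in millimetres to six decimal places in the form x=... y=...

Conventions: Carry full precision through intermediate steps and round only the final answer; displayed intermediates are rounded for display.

class = single-mesh tooth geometry [base-circle involute, m = 2.831, 59T]
pitch radius r_p = m·N/2 = 2.831·59/2 = 83.514500
base radius r_b = r_p·cos α = 83.514500·cos 21.112° = 77.908849
roll angle φ = 34.185° = 0.59664080 rad
x = r_b·(cos φ + φ·sin φ) = 90.565950
y = r_b·(sin φ − φ·cos φ) = 5.321878

x=90.565950 y=5.321878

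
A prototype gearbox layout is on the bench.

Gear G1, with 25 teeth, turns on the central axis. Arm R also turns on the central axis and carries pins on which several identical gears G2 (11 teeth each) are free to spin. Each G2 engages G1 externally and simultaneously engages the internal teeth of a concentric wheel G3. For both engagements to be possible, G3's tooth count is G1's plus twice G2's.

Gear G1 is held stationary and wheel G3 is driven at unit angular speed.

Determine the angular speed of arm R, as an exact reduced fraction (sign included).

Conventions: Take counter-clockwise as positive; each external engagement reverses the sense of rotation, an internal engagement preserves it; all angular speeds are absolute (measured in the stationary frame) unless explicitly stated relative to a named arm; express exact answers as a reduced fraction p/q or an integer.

47/72

planetary set (25T centre, 11T on arm, 47T internal) — Willis relation
ring teeth: 25 + 2·11 = 47
25(ω_sun−ω_arm) = −47(ω_ring−ω_arm),  ω_sun = 0, ω_ring = 1
25(0−ω_arm) = −47(1−ω_arm)  ⇒  72·ω_arm = 47  ⇒  ω_arm = 47/72
exact speed ratio = 47/72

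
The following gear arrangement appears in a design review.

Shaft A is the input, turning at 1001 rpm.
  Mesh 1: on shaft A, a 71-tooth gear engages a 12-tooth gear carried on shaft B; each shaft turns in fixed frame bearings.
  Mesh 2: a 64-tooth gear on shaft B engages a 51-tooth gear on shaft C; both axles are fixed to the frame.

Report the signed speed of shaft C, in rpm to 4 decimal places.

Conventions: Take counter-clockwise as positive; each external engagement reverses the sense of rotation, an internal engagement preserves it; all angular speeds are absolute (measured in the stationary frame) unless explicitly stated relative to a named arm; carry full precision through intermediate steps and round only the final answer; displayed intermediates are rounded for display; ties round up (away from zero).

+7432.2614 rpm

recognized (3 fixed axles, 2 meshes): fixed-axis compound train
mesh 1 [71T→12T]: ω = 1001.0000×71/12 = 5922.5833 rpm, sense flips to −
mesh 2 [64T→51T]: ω = 5922.5833×64/51 = 7432.2614 rpm, sense flips to +
signed output speed = +7432.2614 rpm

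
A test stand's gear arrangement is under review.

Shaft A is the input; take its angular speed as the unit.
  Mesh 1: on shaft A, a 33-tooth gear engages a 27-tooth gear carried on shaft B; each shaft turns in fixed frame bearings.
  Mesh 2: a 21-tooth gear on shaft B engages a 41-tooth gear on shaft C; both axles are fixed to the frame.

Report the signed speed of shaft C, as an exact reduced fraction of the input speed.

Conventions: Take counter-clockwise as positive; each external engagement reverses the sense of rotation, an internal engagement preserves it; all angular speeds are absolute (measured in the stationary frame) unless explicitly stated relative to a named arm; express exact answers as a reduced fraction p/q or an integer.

77/123

2-mesh fixed-axis compound train (all bearings frame-fixed)
mesh 1 [33T→27T]: |ω|/ω_in = 1×33/27 = 11/9, sense flips to −
mesh 2 [21T→41T]: |ω|/ω_in = (11/9)×21/41 = 77/123, sense flips to +
signed output speed (× input speed) = 77/123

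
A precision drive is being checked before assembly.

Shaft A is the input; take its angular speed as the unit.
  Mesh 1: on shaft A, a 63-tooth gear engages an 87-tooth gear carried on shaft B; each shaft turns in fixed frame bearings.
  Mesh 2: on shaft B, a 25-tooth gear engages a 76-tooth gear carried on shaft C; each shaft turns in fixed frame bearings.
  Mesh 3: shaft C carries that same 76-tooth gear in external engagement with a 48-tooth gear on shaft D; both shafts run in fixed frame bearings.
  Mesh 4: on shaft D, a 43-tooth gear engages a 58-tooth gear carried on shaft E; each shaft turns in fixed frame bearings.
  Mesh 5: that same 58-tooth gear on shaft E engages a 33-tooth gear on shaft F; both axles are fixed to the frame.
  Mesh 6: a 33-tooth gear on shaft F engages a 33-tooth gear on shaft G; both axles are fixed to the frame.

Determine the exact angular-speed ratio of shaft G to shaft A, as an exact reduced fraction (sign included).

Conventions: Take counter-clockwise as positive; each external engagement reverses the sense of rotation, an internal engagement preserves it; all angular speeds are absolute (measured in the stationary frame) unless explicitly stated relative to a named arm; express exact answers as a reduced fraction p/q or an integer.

7525/15312

class = fixed-axis compound train [6 meshes; 6 ratios multiply, 6 sense flips]
mesh 1 [63T→87T]: running ratio 21/29, sense −
mesh 2 [25T→76T]: running ratio 525/2204, sense +
mesh 3 [76T→48T]: running ratio 175/464, sense −
mesh 4 [43T→58T]: running ratio 7525/26912, sense +
mesh 5 [58T→33T]: running ratio 7525/15312, sense −
mesh 6 [33T→33T]: running ratio 7525/15312, sense +
ω_out/ω_in = 7525/15312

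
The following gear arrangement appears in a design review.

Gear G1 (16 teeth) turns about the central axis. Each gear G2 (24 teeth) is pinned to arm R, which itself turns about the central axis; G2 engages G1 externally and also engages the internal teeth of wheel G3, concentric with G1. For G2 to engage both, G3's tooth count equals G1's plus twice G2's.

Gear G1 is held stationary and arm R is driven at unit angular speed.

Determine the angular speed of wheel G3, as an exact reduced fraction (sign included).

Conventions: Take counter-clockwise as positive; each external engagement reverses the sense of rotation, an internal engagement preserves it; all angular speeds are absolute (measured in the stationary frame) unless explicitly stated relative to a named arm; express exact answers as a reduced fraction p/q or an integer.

5/4

recognized (axles ride arm R): planetary set, 16/24/64 teeth
ring teeth: 16 + 2·24 = 64
16(ω_sun−ω_arm) = −64(ω_ring−ω_arm),  ω_sun = 0, ω_arm = 1
ω_ring = 1 − (16/64)(0−1) = 5/4
exact speed ratio = 5/4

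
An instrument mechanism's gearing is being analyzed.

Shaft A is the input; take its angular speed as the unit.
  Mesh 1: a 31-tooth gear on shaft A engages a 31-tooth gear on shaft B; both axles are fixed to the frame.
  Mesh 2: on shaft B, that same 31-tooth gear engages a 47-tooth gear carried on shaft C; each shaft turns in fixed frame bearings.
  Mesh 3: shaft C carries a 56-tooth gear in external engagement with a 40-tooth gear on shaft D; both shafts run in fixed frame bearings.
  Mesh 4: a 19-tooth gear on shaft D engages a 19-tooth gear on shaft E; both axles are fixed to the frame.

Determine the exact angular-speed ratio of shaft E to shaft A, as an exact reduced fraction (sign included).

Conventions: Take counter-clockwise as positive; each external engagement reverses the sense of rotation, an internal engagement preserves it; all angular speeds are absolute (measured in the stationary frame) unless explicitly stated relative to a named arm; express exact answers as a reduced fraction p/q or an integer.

217/235

class = fixed-axis compound train [4 meshes; 4 ratios multiply, 4 sense flips]
mesh 1 [31T→31T]: running ratio 1, sense −
mesh 2 [31T→47T]: running ratio 31/47, sense +
mesh 3 [56T→40T]: running ratio 217/235, sense −
mesh 4 [19T→19T]: running ratio 217/235, sense +
ω_out/ω_in = 217/235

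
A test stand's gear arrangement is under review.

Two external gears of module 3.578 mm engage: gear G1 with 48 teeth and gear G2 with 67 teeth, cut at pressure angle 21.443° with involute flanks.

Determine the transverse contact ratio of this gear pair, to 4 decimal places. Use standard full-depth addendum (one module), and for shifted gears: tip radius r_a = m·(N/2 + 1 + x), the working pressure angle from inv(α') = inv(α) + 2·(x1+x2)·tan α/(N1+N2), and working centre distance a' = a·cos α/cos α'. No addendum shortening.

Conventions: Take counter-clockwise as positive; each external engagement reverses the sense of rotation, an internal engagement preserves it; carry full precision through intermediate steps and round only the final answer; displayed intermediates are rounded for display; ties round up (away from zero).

topology: single-mesh involute geometry — m = 3.578, 48T/67T pair
base radii: r_b1 = 79.928088, r_b2 = 111.566289
tip radii: r_a1 = 89.450000, r_a2 = 123.441000
no profile shift: α' = α, a' = a
action lengths: √(r_a1²−r_b1²) = 40.159723, √(r_a2²−r_b2²) = 52.826543
base pitch p_b = π·m·cos α = 10.462562
CR = (40.159723 + 52.826543 − 205.735000·sin 21.44300°)/10.462562 = 1.698877
contact ratio ≈ 1.6989

1.6989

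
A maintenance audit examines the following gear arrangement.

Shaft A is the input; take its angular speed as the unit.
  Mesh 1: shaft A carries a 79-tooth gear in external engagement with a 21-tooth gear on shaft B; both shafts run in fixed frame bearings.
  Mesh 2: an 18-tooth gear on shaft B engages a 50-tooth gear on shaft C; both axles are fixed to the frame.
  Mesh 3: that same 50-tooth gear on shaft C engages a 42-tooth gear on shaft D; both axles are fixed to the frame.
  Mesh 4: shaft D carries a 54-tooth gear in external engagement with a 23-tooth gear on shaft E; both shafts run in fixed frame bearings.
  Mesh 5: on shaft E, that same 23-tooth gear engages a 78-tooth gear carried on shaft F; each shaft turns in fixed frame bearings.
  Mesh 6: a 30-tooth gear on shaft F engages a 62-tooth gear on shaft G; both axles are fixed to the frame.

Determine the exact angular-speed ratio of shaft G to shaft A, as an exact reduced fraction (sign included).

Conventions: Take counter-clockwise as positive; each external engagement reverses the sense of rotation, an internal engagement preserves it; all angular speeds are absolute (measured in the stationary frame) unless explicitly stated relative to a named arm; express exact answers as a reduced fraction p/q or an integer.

10665/19747

class = fixed-axis compound train [6 meshes; 6 ratios multiply, 6 sense flips]
mesh 1 [79T→21T]: running ratio 79/21, sense −
mesh 2 [18T→50T]: running ratio 237/175, sense +
mesh 3 [50T→42T]: running ratio 79/49, sense −
mesh 4 [54T→23T]: running ratio 4266/1127, sense +
mesh 5 [23T→78T]: running ratio 711/637, sense −
mesh 6 [30T→62T]: running ratio 10665/19747, sense +
ω_out/ω_in = 10665/19747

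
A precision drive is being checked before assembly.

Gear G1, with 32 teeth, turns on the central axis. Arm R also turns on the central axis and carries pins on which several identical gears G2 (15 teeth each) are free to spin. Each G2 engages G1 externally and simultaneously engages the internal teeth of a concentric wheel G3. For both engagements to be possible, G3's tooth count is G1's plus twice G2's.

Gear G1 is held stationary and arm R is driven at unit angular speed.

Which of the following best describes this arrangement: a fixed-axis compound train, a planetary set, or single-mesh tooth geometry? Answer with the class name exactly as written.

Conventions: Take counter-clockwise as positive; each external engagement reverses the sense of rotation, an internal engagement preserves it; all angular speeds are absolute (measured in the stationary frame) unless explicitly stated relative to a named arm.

planetary set

planetary set (32T centre, 15T on arm, 62T internal) — Willis relation
classification: planetary set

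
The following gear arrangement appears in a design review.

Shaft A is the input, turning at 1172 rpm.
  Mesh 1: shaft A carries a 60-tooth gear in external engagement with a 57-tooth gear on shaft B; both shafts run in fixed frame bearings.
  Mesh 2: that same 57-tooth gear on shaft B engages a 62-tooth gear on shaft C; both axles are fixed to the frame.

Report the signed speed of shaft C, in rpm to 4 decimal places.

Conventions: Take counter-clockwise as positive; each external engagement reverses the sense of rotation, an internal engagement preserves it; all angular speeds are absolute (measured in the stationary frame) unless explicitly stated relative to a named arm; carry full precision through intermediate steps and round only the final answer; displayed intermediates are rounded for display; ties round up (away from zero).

2-mesh fixed-axis compound train (all bearings frame-fixed)
mesh 1 [60T→57T]: ω = 1172.0000×60/57 = 1233.6842 rpm, sense flips to −
mesh 2 [57T→62T]: ω = 1233.6842×57/62 = 1134.1935 rpm, sense flips to +
signed output speed = +1134.1935 rpm

+1134.1935 rpm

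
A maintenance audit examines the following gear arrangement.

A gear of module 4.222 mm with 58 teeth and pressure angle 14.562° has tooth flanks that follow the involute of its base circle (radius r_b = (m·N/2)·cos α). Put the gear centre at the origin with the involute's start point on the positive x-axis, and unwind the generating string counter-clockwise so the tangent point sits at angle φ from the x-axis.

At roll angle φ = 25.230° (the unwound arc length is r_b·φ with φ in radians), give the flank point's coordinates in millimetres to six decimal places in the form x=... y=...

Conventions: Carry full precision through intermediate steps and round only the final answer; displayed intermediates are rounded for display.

x=129.443173 y=3.307912

single-mesh involute tooth geometry (58T wheel at module 4.222)
pitch radius r_p = m·N/2 = 4.222·58/2 = 122.438000
base radius r_b = r_p·cos α = 122.438000·cos 14.562° = 118.504818
roll angle φ = 25.230° = 0.44034657 rad
x = r_b·(cos φ + φ·sin φ) = 129.443173
y = r_b·(sin φ − φ·cos φ) = 3.307912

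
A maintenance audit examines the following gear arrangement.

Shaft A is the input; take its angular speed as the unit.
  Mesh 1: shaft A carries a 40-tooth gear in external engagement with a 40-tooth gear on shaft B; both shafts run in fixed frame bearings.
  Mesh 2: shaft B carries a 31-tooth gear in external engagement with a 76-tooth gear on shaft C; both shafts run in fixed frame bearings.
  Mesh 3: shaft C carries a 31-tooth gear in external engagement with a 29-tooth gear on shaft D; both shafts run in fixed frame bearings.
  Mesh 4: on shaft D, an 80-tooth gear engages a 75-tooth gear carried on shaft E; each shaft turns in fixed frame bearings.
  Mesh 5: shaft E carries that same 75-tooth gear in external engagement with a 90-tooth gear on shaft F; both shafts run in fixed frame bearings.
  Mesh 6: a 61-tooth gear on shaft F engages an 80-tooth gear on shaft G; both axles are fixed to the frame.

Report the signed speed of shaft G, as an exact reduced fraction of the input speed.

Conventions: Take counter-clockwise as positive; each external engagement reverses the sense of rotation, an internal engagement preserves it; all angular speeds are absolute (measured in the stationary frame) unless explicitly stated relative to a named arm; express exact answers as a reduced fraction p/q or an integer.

58621/198360

6-mesh fixed-axis compound train (all bearings frame-fixed)
mesh 1 [40T→40T]: |ω|/ω_in = 1×40/40 = 1, sense flips to −
mesh 2 [31T→76T]: |ω|/ω_in = 1×31/76 = 31/76, sense flips to +
mesh 3 [31T→29T]: |ω|/ω_in = (31/76)×31/29 = 961/2204, sense flips to −
mesh 4 [80T→75T]: |ω|/ω_in = (961/2204)×80/75 = 3844/8265, sense flips to +
mesh 5 [75T→90T]: |ω|/ω_in = (3844/8265)×75/90 = 1922/4959, sense flips to −
mesh 6 [61T→80T]: |ω|/ω_in = (1922/4959)×61/80 = 58621/198360, sense flips to +
signed output speed (× input speed) = 58621/198360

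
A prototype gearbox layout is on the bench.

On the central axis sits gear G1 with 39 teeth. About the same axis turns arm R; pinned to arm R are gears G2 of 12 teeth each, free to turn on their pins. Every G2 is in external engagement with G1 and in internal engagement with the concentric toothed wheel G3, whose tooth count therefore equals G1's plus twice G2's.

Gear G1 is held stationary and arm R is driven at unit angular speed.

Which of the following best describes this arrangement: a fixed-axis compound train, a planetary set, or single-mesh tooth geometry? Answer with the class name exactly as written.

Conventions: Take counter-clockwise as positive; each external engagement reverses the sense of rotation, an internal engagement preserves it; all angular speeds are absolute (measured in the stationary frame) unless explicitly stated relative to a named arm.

planetary set

topology: planetary set — G1 39T / G2 12T / G3 63T, arm = carrier (Willis)
classification: planetary set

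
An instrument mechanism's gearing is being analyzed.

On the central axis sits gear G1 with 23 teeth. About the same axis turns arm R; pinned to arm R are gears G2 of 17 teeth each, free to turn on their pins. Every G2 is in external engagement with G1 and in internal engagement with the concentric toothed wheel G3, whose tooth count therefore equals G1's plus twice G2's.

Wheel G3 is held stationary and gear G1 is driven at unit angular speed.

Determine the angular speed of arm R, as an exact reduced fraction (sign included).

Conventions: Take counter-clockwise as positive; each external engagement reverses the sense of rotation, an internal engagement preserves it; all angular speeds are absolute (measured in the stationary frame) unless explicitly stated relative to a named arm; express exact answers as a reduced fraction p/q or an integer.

23/80

planetary set (23T centre, 17T on arm, 57T internal) — Willis relation
ring teeth: 23 + 2·17 = 57
23(ω_sun−ω_arm) = −57(ω_ring−ω_arm),  ω_ring = 0, ω_sun = 1
23(1−ω_arm) = −57(0−ω_arm)  ⇒  80·ω_arm = 23  ⇒  ω_arm = 23/80
exact speed ratio = 23/80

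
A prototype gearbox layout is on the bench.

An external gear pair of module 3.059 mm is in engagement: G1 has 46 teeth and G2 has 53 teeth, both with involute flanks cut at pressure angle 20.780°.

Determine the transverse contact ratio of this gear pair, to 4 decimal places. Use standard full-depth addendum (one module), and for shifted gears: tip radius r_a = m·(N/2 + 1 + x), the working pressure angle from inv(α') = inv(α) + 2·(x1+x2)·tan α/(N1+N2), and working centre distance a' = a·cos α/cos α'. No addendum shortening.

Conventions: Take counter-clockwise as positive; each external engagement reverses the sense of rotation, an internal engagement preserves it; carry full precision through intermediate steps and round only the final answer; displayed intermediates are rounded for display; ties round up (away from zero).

1.7121

single-mesh involute tooth geometry (46T engaging 53T at module 3.059)
base radii: r_b1 = 65.780247, r_b2 = 75.790285
tip radii: r_a1 = 73.416000, r_a2 = 84.122500
no profile shift: α' = α, a' = a
action lengths: √(r_a1²−r_b1²) = 32.601658, √(r_a2²−r_b2²) = 36.502434
base pitch p_b = π·m·cos α = 8.984989
CR = (32.601658 + 36.502434 − 151.420500·sin 20.78000°)/8.984989 = 1.712082
contact ratio ≈ 1.7121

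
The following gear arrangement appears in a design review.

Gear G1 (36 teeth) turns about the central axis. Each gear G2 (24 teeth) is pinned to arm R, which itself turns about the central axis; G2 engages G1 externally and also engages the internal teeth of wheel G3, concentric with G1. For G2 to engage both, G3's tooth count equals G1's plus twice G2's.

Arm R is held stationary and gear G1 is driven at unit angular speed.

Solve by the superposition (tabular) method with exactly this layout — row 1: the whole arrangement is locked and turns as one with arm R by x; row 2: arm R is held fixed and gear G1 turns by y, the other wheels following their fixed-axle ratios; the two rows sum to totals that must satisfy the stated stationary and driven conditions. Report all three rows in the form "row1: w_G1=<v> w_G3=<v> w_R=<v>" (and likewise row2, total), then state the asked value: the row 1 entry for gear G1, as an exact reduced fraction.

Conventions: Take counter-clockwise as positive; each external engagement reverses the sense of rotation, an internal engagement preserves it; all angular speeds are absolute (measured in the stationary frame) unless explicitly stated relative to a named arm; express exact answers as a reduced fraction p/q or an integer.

row1: w_G1=0 w_G3=0 w_R=0
row2: w_G1=1 w_G3=-3/7 w_R=0
total: w_G1=1 w_G3=-3/7 w_R=0
asked value: 0

class = planetary set [G3 = 36+2·24 = 84; Willis about the carrier]
row 1 — lock + rotate with arm: ω_sun = ω_ring = ω_arm = x
row 2: sun turns y, ring = −(36/84)·y, arm 0
boundary: total ω_arm = x = 0 and total ω_sun = x + y = 1  ⇒  y = 1, x = 0
row 2 ring = −(36/84)·1 = -3/7
totals (row 1 + row 2): sun 0 + 1 = 1, ring 0 + (-3/7) = -3/7, arm 0 + 0 = 0
asked cell (row1, sun) = 0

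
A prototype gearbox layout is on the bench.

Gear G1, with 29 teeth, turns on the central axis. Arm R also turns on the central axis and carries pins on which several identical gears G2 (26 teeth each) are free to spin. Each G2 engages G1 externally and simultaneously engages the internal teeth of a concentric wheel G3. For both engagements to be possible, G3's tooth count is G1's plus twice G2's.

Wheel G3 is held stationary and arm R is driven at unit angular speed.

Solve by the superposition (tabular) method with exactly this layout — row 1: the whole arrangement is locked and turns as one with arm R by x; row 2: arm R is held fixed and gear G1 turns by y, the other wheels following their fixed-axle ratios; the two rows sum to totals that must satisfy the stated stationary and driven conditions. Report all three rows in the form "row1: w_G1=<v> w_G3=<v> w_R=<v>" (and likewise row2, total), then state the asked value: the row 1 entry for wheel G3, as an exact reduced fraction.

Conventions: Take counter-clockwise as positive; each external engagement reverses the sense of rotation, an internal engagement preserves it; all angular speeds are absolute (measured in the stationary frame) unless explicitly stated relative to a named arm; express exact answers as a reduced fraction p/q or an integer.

planetary set (29T centre, 26T on arm, 81T internal) — Willis relation
superposition row 1 [locked train]: every member turns x
row 2 (arm held, sun turns y): ω_ring = −(29/81)·y, ω_arm = 0
boundary: total ω_ring = x − (29/81)·y = 0 and total ω_arm = x = 1  ⇒  y = 81/29, x = 1
row 2 ring = −(29/81)·81/29 = -1
totals (row 1 + row 2): sun 1 + 81/29 = 110/29, ring 1 + (-1) = 0, arm 1 + 0 = 1
asked cell (row1, ring) = 1

row1: w_G1=1 w_G3=1 w_R=1
row2: w_G1=81/29 w_G3=-1 w_R=0
total: w_G1=110/29 w_G3=0 w_R=1
asked value: 1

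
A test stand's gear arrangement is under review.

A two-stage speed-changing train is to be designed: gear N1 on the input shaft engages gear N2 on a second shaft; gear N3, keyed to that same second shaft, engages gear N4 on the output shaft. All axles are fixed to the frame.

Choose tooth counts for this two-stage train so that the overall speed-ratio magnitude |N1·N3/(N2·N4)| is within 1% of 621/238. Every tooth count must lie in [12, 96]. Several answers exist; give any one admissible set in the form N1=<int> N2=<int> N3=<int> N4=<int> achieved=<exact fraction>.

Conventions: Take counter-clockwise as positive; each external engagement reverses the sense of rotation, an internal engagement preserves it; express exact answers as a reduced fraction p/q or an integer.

N1=23 N2=14 N3=27 N4=17 achieved=621/238

2-stage fixed-axis compound train for ratio 621/238
target = 621/238 in lowest terms: an exact hit needs N1·N3 = k·621 and N2·N4 = k·238 for one integer k, every count in [12, 96]; additionally prefer no 1:1 stage (N1 ≠ N2, N3 ≠ N4)
k = 1: N1·N3 = 621 = 23·27, N2·N4 = 238 = 14·17
achieved = 23·27/(14·17) = 621/238; |achieved − target| = 0 ≤ 621/23800 ✓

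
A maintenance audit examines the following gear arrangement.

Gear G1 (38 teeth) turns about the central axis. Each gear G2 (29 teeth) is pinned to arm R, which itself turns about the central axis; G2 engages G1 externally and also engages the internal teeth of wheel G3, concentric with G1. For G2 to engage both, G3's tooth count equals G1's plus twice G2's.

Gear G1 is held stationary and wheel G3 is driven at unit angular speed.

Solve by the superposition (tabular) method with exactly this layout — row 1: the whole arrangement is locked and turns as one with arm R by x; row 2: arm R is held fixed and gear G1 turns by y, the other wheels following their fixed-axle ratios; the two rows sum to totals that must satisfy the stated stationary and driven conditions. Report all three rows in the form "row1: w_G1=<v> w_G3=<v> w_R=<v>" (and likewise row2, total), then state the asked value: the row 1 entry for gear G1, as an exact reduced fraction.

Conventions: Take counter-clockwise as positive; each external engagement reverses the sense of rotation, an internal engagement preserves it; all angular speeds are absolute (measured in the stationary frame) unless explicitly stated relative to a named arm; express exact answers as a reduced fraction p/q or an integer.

class = planetary set [G3 = 38+2·29 = 96; Willis about the carrier]
superposition row 1 [locked train]: every member turns x
row 2 (arm held, sun turns y): ω_ring = −(38/96)·y, ω_arm = 0
boundary: total ω_sun = x + y = 0 and total ω_ring = x − (38/96)·y = 1  ⇒  y = -48/67, x = 48/67
row 2 ring = −(38/96)·(-48/67) = 19/67
totals (row 1 + row 2): sun 48/67 + (-48/67) = 0, ring 48/67 + 19/67 = 1, arm 48/67 + 0 = 48/67
asked cell (row1, sun) = 48/67

row1: w_G1=48/67 w_G3=48/67 w_R=48/67
row2: w_G1=-48/67 w_G3=19/67 w_R=0
total: w_G1=0 w_G3=1 w_R=48/67
asked value: 48/67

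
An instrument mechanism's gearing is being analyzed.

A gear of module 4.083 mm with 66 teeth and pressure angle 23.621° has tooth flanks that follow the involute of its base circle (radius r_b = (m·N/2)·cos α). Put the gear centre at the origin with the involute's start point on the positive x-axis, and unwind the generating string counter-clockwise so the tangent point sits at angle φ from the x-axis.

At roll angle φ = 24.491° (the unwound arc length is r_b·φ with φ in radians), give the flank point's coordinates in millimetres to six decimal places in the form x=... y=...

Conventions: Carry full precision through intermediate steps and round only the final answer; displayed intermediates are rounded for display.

class = single-mesh tooth geometry [base-circle involute, m = 4.083, 66T]
pitch radius r_p = m·N/2 = 4.083·66/2 = 134.739000
base radius r_b = r_p·cos α = 134.739000·cos 23.621° = 123.450019
roll angle φ = 24.491° = 0.42744859 rad
x = r_b·(cos φ + φ·sin φ) = 134.217988
y = r_b·(sin φ − φ·cos φ) = 3.155482

x=134.217988 y=3.155482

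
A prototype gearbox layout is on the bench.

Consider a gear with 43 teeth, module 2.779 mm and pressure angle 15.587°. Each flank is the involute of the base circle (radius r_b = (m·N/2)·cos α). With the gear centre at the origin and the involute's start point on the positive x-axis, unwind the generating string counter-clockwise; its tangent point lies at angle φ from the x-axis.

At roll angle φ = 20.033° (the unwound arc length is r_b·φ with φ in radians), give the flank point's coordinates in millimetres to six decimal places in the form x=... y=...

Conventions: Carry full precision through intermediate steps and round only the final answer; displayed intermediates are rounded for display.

x=60.962176 y=0.809999

recognized (one wheel, involute flank): single-mesh tooth geometry, m = 2.779, N = 43
pitch radius r_p = m·N/2 = 2.779·43/2 = 59.748500
base radius r_b = r_p·cos α = 59.748500·cos 15.587° = 57.551163
roll angle φ = 20.033° = 0.34964181 rad
x = r_b·(cos φ + φ·sin φ) = 60.962176
y = r_b·(sin φ − φ·cos φ) = 0.809999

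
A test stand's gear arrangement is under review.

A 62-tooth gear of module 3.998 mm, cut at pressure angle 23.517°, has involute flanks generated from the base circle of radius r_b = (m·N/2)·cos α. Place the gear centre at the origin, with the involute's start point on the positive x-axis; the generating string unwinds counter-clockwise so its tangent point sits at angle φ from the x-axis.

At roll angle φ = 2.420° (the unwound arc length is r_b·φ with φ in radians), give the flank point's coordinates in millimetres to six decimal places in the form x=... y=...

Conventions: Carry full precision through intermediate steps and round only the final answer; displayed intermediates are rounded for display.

x=113.745246 y=0.002854

class = single-mesh tooth geometry [base-circle involute, m = 3.998, 62T]
pitch radius r_p = m·N/2 = 3.998·62/2 = 123.938000
base radius r_b = r_p·cos α = 123.938000·cos 23.517° = 113.643923
roll angle φ = 2.420° = 0.04223697 rad
x = r_b·(cos φ + φ·sin φ) = 113.745246
y = r_b·(sin φ − φ·cos φ) = 0.002854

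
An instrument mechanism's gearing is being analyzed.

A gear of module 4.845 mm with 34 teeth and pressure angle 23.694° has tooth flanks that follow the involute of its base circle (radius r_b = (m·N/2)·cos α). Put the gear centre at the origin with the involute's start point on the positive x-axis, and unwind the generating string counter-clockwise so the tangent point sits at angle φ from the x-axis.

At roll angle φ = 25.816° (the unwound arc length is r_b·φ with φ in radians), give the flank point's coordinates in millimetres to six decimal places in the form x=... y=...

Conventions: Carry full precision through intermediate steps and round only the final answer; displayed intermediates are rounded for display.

topology: single-mesh involute geometry — m = 4.845, N = 34
pitch radius r_p = m·N/2 = 4.845·34/2 = 82.365000
base radius r_b = r_p·cos α = 82.365000·cos 23.694° = 75.422016
roll angle φ = 25.816° = 0.45057420 rad
x = r_b·(cos φ + φ·sin φ) = 82.693783
y = r_b·(sin φ − φ·cos φ) = 2.253374

x=82.693783 y=2.253374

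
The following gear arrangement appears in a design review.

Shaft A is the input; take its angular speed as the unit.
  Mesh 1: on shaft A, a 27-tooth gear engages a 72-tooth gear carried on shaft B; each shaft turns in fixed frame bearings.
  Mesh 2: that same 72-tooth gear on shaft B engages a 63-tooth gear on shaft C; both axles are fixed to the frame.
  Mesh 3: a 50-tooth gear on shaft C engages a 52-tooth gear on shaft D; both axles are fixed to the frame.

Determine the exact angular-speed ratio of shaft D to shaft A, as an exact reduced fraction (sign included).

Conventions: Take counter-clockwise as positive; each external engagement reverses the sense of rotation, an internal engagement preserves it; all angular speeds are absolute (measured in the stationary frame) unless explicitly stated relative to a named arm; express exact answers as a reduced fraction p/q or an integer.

class = fixed-axis compound train [3 meshes; 3 ratios multiply, 3 sense flips]
mesh 1 [27T→72T]: running ratio 3/8, sense −
mesh 2 [72T→63T]: running ratio 3/7, sense +
mesh 3 [50T→52T]: running ratio 75/182, sense −
ω_out/ω_in = -75/182

-75/182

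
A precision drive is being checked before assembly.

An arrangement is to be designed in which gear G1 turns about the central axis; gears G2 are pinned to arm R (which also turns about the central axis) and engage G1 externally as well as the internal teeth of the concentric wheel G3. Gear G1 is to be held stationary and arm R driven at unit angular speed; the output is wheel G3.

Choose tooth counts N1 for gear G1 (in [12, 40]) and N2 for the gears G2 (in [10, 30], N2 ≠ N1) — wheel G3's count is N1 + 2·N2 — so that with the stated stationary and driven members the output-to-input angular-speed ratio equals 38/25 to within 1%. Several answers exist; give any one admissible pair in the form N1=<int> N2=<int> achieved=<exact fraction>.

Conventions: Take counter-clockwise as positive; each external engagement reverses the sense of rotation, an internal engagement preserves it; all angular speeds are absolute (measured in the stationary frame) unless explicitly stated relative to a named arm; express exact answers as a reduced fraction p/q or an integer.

N1=26 N2=12 achieved=38/25

class = planetary set [ratio 38/25 wanted; Willis about the carrier]
Willis with ω_sun = 0: ω_ring/ω_arm = (N1+N3)/N3; set equal to 38/25  ⇒  N3/N1 = 1/(38/25 − 1) = 25/13
N3 = N1 + 2·N2  ⇒  N2/N1 = (N3/N1 − 1)/2 = (25/13 − 1)/2 = 6/13
smallest multiple with N1 ≥ 12 and N2 ≥ 10: k = 2  ⇒  N1 = 2·13 = 26, N2 = 2·6 = 12 (N1 ≤ 40, N2 ≤ 30, N2 ≠ N1 ✓), N3 = 26 + 2·12 = 50
check: (N1+N3)/N3 with N1 = 26, N3 = 50 gives 38/25; |achieved − target| = 0 ≤ 19/1250 ✓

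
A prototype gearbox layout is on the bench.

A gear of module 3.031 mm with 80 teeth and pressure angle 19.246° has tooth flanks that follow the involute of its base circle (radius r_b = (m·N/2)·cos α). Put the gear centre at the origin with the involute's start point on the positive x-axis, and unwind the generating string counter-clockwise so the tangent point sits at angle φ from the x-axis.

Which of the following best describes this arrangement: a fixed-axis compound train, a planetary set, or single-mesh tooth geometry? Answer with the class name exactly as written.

single-mesh tooth geometry

topology: single-mesh involute geometry — m = 3.031, N = 80
classification: single-mesh tooth geometry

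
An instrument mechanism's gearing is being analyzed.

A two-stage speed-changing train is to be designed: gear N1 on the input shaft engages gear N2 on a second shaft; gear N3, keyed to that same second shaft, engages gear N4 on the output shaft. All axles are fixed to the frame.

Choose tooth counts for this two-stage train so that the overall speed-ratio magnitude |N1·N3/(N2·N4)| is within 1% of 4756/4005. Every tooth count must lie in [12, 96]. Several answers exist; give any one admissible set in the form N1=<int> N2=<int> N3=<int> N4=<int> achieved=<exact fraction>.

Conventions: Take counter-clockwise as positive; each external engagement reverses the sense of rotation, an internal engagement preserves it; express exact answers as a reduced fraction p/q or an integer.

N1=58 N2=45 N3=82 N4=89 achieved=4756/4005

2-stage fixed-axis compound train for ratio 4756/4005
target = 4756/4005 in lowest terms: an exact hit needs N1·N3 = k·4756 and N2·N4 = k·4005 for one integer k, every count in [12, 96]; additionally prefer no 1:1 stage (N1 ≠ N2, N3 ≠ N4)
k = 1: N1·N3 = 4756 = 58·82, N2·N4 = 4005 = 45·89
achieved = 58·82/(45·89) = 4756/4005; |achieved − target| = 0 ≤ 1189/100125 ✓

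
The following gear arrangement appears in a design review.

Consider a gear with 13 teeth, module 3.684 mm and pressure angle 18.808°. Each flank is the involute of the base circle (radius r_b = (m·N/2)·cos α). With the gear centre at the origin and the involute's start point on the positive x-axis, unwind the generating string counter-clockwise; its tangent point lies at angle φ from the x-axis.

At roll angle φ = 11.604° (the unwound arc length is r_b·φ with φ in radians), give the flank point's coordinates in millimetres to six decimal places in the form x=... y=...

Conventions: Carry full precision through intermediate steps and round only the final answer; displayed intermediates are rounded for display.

single-mesh involute tooth geometry (13T wheel at module 3.684)
pitch radius r_p = m·N/2 = 3.684·13/2 = 23.946000
base radius r_b = r_p·cos α = 23.946000·cos 18.808° = 22.667385
roll angle φ = 11.604° = 0.20252801 rad
x = r_b·(cos φ + φ·sin φ) = 23.127510
y = r_b·(sin φ − φ·cos φ) = 0.062511

x=23.127510 y=0.062511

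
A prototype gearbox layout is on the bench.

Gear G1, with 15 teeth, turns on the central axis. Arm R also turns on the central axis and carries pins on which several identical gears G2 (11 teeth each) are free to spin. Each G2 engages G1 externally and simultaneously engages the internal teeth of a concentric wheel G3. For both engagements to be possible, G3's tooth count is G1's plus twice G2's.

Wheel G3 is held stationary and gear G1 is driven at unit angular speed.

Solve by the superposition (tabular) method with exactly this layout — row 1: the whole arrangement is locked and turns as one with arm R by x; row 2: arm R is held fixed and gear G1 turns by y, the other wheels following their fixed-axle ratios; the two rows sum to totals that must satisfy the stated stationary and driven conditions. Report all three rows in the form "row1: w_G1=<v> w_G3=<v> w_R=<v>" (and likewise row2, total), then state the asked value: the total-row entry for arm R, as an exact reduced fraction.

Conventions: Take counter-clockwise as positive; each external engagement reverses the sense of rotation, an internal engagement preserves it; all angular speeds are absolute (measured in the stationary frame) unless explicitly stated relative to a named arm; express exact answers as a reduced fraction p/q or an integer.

planetary set (15T centre, 11T on arm, 37T internal) — Willis relation
superposition row 1 [locked train]: every member turns x
row 2 — arm fixed, fixed-axis ratios: sun y, ring −(15/37)·y, arm 0
boundary: total ω_ring = x − (15/37)·y = 0 and total ω_sun = x + y = 1  ⇒  y = 37/52, x = 15/52
row 2 ring = −(15/37)·37/52 = -15/52
totals (row 1 + row 2): sun 15/52 + 37/52 = 1, ring 15/52 + (-15/52) = 0, arm 15/52 + 0 = 15/52
asked cell (total, arm) = 15/52

row1: w_G1=15/52 w_G3=15/52 w_R=15/52
row2: w_G1=37/52 w_G3=-15/52 w_R=0
total: w_G1=1 w_G3=0 w_R=15/52
asked value: 15/52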